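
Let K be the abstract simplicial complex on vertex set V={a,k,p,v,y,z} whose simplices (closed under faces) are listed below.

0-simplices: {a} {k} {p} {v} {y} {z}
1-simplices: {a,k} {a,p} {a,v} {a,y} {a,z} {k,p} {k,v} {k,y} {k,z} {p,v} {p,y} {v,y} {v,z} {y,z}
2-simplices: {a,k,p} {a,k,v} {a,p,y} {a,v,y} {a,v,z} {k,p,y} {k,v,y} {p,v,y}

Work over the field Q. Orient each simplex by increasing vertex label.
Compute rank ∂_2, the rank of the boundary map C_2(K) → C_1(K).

rank∂_2=7

n_0=6 n_1=14 n_2=8  [Q]
∂1: piv[ak,ap,av,ay,az] rk=5  ker:kp,kv,ky,kz,pv,py,vy,vz,yz
∂2: piv[akp,akv,apy,avy,avz,kpy,pvy] rk=7  ker:kvy
rk∂_2=7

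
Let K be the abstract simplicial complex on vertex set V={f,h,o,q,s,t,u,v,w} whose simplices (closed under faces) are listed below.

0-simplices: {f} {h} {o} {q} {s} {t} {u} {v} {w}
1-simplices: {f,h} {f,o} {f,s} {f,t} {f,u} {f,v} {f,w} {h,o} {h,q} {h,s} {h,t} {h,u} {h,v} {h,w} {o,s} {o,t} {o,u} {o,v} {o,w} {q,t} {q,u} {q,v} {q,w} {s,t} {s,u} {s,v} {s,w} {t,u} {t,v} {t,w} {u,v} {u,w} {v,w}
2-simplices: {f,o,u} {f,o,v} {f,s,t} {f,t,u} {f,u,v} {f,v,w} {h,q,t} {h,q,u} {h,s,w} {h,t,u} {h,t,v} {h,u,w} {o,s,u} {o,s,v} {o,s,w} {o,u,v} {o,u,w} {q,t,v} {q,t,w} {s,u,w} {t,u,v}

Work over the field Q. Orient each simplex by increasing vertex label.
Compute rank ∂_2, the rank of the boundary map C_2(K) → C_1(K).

rank∂_2=19

n_0=9 n_1=33 n_2=21  [Q]
∂1: piv[fh,fo,fs,ft,fu,fv,fw,hq] rk=8  ker:ho,hs,ht,hu,hv,hw,os,ot,ou,ov,ow,qt,qu,qv,qw,st,su,sv,sw,tu,tv,tw,uv,uw,vw
∂2: piv[fou,fov,fst,ftu,fuv,fvw,hqt,hqu,hsw,htu,htv,huw,osu,osv,osw,ouw,qtv,qtw,tuv] rk=19  ker:ouv,suw
rk∂_2=19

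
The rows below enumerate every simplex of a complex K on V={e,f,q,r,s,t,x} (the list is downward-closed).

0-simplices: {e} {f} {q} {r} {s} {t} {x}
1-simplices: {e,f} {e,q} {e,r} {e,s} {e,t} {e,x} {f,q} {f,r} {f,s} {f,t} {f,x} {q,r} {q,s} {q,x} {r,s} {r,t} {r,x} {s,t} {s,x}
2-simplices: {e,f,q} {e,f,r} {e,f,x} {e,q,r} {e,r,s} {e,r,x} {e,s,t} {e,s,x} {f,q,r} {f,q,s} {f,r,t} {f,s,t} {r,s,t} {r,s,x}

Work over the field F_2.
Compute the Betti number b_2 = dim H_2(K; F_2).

b_2=2

n_0=7 n_1=19 n_2=14  [Z2]
∂1: piv[ef,eq,er,es,et,ex] rk=6  ker:fq,fr,fs,ft,fx,qr,qs,qx,rs,rt,rx,st,sx
∂2: piv[efq,efr,efx,eqr,ers,erx,est,esx,fqs,frt,fst,rst] rk=12  ker:fqr,rsx
b_2=(14−12)−0=2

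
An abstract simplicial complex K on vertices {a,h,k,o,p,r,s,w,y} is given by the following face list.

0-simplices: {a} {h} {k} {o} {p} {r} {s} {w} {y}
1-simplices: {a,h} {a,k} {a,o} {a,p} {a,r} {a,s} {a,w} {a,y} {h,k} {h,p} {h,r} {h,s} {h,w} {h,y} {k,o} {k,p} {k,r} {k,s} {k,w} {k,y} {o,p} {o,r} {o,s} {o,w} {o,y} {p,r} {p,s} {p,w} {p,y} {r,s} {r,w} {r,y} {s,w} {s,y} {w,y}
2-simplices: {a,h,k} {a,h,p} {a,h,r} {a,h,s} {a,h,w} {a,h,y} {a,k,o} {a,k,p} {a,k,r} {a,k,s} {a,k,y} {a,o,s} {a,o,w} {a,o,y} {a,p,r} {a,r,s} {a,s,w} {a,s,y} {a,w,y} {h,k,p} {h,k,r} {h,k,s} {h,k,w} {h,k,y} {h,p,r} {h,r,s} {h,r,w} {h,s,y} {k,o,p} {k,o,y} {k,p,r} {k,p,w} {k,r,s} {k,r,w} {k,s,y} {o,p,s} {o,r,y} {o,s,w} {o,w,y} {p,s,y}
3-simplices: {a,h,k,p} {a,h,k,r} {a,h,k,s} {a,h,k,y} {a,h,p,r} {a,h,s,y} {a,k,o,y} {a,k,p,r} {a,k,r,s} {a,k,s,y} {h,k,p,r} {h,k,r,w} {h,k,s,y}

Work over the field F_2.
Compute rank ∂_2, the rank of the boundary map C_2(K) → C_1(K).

n_0=9 n_1=35 n_2=40 n_3=13  [Z2]
∂1: piv[ah,ak,ao,ap,ar,as,aw,ay] rk=8  ker:hk,hp,hr,hs,hw,hy,ko,kp,kr,ks,kw,ky,op,or,os,ow,oy,pr,ps,pw,py,rs,rw,ry,sw,sy,wy
∂2: piv[ahk,ahp,ahr,ahs,ahw,ahy,ako,akp,akr,aks,aky,aos,aow,aoy,apr,ars,asw,asy,awy,hkw,hrw,kop,kpw,ops,ory,psy] rk=26  ker:hkp,hkr,hks,hky,hpr,hrs,hsy,koy,kpr,krs,krw,ksy,osw,owy
∂3: piv[ahkp,ahkr,ahks,ahky,ahpr,ahsy,akoy,akpr,akrs,aksy,hkrw] rk=11  ker:hkpr,hksy
rk∂_2=26

rank∂_2=26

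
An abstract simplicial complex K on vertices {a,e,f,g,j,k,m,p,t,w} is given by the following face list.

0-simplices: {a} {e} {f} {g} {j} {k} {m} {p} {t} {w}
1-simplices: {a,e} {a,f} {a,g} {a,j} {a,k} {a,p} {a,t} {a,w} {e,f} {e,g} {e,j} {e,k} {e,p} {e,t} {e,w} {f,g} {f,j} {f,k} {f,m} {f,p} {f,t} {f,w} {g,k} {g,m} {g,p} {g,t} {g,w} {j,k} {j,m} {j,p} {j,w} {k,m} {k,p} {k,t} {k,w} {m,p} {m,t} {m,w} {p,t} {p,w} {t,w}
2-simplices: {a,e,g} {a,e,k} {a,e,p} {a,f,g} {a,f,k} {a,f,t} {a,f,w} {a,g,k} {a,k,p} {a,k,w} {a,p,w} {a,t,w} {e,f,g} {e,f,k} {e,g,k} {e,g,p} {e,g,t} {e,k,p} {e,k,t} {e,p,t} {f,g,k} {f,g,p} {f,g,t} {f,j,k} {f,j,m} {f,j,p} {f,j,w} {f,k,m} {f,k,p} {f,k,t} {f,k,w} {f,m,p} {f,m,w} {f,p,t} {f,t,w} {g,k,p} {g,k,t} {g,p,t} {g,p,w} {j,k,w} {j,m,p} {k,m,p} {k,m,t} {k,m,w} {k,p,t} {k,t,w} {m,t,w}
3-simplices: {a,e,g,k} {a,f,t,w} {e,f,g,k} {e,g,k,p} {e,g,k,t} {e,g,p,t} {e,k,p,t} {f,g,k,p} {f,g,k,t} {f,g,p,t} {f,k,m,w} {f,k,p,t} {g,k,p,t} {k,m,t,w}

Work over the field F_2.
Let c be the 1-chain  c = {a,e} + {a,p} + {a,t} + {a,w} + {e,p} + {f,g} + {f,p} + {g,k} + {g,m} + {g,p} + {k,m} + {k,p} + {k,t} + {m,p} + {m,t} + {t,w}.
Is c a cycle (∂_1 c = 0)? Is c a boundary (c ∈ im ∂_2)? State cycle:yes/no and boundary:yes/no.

cycle:yes boundary:no

n_0=10 n_1=41 n_2=47 n_3=14  [Z2]
∂1: piv[ae,af,ag,aj,ak,ap,at,aw,fm] rk=9  ker:ef,eg,ej,ek,ep,et,ew,fg,fj,fk,fp,ft,fw,gk,gm,gp,gt,gw,jk,jm,jp,jw,km,kp,kt,kw,mp,mt,mw,pt,pw,tw
∂2: piv[aeg,aek,aep,afg,afk,aft,afw,agk,akp,akw,apw,atw,efg,egp,egt,ekt,ept,fgp,fgt,fjk,fjm,fjp,fjw,fkm,fmp,fmw,gpw,kmt] rk=28  ker:efk,egk,ekp,fgk,fkp,fkt,fkw,fpt,ftw,gkp,gkt,gpt,jkw,jmp,kmp,kmw,kpt,ktw,mtw
∂3: piv[aegk,aftw,efgk,egkp,egkt,egpt,ekpt,fgkp,fgkt,fgpt,fkmw,kmtw] rk=12  ker:fkpt,gkpt
∂1c = 0
c vs im∂2: residual ≠ 0 ⇒ not boundary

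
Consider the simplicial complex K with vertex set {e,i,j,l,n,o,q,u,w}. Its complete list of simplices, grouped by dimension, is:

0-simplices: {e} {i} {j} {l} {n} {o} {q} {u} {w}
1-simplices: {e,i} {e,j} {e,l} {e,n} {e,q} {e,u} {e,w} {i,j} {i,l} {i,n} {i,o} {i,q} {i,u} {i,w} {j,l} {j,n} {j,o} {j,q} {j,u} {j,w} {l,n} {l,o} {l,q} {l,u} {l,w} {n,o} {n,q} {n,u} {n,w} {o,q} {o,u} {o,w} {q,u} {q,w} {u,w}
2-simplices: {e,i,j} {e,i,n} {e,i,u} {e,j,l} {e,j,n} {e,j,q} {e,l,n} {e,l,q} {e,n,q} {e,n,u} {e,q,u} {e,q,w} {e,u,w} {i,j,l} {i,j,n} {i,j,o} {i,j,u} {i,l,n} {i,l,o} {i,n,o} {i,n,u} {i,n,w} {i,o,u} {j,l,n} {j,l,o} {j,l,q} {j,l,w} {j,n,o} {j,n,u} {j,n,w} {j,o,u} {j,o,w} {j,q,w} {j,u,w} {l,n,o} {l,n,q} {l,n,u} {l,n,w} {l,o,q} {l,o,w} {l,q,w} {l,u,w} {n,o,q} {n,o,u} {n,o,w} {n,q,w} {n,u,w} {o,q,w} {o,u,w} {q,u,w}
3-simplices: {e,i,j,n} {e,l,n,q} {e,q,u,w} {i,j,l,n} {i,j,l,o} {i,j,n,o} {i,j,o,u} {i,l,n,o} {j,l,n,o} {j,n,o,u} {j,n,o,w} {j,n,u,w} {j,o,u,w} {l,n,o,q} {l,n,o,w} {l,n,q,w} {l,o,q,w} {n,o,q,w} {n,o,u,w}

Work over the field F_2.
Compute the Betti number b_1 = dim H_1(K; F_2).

n_0=9 n_1=35 n_2=50 n_3=19  [Z2]
∂1: piv[ei,ej,el,en,eq,eu,ew,io] rk=8  ker:ij,il,in,iq,iu,iw,jl,jn,jo,jq,ju,jw,ln,lo,lq,lu,lw,no,nq,nu,nw,oq,ou,ow,qu,qw,uw
∂2: piv[eij,ein,eiu,ejl,ejn,ejq,eln,elq,enq,enu,equ,eqw,euw,ijl,ijo,iju,ilo,ino,inw,iou,jlw,jnw,jow,jqw,lnu,loq] rk=26  ker:ijn,iln,inu,jln,jlo,jlq,jno,jnu,jou,juw,lno,lnq,lnw,low,lqw,luw,noq,nou,now,nqw,nuw,oqw,ouw,quw
∂3: piv[eijn,elnq,equw,ijln,ijlo,ijno,ijou,ilno,jnou,jnow,jnuw,jouw,lnoq,lnow,lnqw,loqw] rk=16  ker:jlno,noqw,nouw
b_1=(35−8)−26=1

b_1=1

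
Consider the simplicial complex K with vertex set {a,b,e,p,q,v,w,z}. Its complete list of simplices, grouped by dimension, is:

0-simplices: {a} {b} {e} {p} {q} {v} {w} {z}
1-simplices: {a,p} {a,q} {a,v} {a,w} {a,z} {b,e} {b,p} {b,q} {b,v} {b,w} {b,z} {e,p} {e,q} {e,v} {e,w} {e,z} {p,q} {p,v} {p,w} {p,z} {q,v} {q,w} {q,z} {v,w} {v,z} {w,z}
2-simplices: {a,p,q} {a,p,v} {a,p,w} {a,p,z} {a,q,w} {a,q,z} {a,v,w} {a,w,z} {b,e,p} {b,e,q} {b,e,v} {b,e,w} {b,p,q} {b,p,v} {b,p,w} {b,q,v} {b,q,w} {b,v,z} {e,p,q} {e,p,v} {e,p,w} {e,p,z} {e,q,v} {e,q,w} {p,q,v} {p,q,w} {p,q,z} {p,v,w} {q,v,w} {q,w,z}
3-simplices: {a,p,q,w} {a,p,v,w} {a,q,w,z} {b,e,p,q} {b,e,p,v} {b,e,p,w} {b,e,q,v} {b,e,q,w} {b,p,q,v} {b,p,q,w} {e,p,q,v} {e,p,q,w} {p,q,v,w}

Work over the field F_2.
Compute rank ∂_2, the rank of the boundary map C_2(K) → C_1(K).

n_0=8 n_1=26 n_2=30 n_3=13  [Z2]
∂1: piv[ap,aq,av,aw,az,be,bp] rk=7  ker:bq,bv,bw,bz,ep,eq,ev,ew,ez,pq,pv,pw,pz,qv,qw,qz,vw,vz,wz
∂2: piv[apq,apv,apw,apz,aqw,aqz,avw,awz,bep,beq,bev,bew,bpq,bpv,bpw,bqv,bvz,epz] rk=18  ker:bqw,epq,epv,epw,eqv,eqw,pqv,pqw,pqz,pvw,qvw,qwz
∂3: piv[apqw,apvw,aqwz,bepq,bepv,bepw,beqv,beqw,bpqv,bpqw,pqvw] rk=11  ker:epqv,epqw
rk∂_2=18

rank∂_2=18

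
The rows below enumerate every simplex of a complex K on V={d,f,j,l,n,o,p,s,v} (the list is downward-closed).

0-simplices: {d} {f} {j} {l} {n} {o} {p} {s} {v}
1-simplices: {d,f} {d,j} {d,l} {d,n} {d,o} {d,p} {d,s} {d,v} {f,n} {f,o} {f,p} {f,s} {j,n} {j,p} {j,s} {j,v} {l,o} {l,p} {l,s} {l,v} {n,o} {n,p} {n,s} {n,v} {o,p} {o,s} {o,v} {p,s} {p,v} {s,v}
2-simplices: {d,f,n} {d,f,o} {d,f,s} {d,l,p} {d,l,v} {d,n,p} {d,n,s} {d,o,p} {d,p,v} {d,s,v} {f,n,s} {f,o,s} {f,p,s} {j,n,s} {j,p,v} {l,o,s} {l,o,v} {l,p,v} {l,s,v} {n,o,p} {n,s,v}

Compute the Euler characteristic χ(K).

n_0=9 n_1=30 n_2=21
χ=+9−30+21=0

χ(K)=0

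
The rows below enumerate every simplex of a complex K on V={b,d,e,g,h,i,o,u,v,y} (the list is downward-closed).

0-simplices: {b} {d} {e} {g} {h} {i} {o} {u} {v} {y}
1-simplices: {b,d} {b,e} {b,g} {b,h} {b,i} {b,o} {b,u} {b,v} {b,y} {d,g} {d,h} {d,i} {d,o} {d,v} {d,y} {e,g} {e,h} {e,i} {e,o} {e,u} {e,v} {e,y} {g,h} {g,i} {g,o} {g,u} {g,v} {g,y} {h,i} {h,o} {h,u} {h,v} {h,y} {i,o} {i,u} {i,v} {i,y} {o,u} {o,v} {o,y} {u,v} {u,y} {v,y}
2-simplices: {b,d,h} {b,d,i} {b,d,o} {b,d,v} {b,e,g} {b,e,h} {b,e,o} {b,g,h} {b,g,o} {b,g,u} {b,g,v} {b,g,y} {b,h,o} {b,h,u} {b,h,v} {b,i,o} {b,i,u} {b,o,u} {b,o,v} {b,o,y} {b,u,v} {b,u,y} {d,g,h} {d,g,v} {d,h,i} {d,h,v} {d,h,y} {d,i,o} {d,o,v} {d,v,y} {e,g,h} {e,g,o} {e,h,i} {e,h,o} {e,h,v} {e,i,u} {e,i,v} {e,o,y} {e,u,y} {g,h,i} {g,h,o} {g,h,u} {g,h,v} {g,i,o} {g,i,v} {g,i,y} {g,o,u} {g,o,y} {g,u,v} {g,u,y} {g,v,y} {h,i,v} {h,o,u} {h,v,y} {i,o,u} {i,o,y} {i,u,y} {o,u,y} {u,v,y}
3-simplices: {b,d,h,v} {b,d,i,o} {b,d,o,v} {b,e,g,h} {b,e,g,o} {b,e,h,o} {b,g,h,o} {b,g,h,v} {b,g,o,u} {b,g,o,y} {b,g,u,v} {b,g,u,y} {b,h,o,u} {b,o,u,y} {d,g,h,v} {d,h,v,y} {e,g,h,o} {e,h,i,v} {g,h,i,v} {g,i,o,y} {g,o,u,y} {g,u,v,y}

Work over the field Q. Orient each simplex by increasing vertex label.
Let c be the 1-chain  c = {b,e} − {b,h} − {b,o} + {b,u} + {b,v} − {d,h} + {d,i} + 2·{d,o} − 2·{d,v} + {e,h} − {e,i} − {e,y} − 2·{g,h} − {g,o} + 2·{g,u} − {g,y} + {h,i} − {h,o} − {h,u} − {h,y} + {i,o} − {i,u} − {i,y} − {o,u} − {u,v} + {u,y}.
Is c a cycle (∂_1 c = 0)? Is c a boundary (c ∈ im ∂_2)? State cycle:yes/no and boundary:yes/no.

cycle:no boundary:no

n_0=10 n_1=43 n_2=59 n_3=22  [Q]
∂1: piv[bd,be,bg,bh,bi,bo,bu,bv,by] rk=9  ker:dg,dh,di,do,dv,dy,eg,eh,ei,eo,eu,ev,ey,gh,gi,go,gu,gv,gy,hi,ho,hu,hv,hy,io,iu,iv,iy,ou,ov,oy,uv,uy,vy
∂2: piv[bdh,bdi,bdo,bdv,beg,beh,beo,bgh,bgo,bgu,bgv,bgy,bho,bhu,bhv,bio,biu,bou,bov,boy,buv,buy,dgh,dhi,dhy,dvy,ehi,ehv,eiu,eiv,eoy,ghi,giy,gvy] rk=34  ker:dgv,dhv,dio,dov,egh,ego,eho,euy,gho,ghu,ghv,gio,giv,gou,goy,guv,guy,hiv,hou,hvy,iou,ioy,iuy,ouy,uvy
∂3: piv[bdhv,bdio,bdov,begh,bego,beho,bgho,bghv,bgou,bgoy,bguv,bguy,bhou,bouy,dghv,dhvy,ehiv,ghiv,gioy,guvy] rk=20  ker:egho,gouy
∂1c = −{b} + 2·{e} + 2·{g} − {h} + 2·{i} + {o} − 2·{v} − 3·{y}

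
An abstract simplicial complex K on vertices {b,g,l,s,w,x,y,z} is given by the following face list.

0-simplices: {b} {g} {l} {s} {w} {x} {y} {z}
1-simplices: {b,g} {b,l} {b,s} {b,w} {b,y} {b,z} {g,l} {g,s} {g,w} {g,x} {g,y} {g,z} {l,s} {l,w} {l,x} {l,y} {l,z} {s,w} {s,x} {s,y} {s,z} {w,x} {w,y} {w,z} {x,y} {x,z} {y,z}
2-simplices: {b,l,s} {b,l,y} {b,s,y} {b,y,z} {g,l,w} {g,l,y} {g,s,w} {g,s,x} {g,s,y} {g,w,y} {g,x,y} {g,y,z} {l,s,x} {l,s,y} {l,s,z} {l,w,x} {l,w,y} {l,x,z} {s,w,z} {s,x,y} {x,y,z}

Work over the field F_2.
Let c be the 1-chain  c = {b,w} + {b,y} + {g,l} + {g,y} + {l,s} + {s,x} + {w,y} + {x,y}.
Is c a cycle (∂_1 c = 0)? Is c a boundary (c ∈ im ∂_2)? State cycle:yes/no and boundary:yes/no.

n_0=8 n_1=27 n_2=21  [Z2]
∂1: piv[bg,bl,bs,bw,by,bz,gx] rk=7  ker:gl,gs,gw,gy,gz,ls,lw,lx,ly,lz,sw,sx,sy,sz,wx,wy,wz,xy,xz,yz
∂2: piv[bls,bly,bsy,byz,glw,gly,gsw,gsx,gsy,gwy,gxy,gyz,lsx,lsz,lwx,lxz,swz,xyz] rk=18  ker:lsy,lwy,sxy
∂1c = 0
c vs im∂2: residual ≠ 0 ⇒ not boundary

cycle:yes boundary:no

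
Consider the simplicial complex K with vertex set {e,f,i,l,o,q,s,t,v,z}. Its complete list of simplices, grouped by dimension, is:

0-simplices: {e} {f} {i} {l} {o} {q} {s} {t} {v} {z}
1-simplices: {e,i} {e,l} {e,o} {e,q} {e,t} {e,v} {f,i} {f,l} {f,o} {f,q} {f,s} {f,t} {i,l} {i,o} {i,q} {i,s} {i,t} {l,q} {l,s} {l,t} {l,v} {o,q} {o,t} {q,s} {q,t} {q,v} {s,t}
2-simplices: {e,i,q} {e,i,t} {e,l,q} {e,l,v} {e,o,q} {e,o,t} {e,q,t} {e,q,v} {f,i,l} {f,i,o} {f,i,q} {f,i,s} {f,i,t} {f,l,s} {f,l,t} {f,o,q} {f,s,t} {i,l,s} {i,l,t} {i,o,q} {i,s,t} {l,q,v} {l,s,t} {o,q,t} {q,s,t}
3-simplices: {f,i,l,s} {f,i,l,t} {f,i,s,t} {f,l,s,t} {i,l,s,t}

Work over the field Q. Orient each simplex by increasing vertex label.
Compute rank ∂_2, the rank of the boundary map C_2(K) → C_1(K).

n_0=10 n_1=27 n_2=25 n_3=5  [Q]
∂1: piv[ei,el,eo,eq,et,ev,fi,fs] rk=8  ker:fl,fo,fq,ft,il,io,iq,is,it,lq,ls,lt,lv,oq,ot,qs,qt,qv,st
∂2: piv[eiq,eit,elq,elv,eoq,eot,eqt,eqv,fil,fio,fiq,fis,fit,fls,flt,foq,fst,qst] rk=18  ker:ils,ilt,ioq,ist,lqv,lst,oqt
∂3: piv[fils,filt,fist,flst] rk=4  ker:ilst
rk∂_2=18

rank∂_2=18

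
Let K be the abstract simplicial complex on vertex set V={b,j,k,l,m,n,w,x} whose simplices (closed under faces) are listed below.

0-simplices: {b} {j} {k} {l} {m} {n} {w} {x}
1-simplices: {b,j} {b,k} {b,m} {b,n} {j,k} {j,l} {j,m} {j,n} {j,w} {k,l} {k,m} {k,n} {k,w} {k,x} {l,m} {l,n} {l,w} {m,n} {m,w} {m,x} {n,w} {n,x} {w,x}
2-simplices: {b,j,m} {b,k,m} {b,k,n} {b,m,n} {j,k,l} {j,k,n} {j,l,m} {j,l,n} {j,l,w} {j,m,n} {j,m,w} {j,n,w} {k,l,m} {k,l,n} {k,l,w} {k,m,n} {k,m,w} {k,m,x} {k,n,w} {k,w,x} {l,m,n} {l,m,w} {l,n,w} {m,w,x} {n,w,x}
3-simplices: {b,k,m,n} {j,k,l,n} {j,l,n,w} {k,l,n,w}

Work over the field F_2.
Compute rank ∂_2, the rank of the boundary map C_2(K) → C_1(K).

rank∂_2=16

n_0=8 n_1=23 n_2=25 n_3=4  [Z2]
∂1: piv[bj,bk,bm,bn,jl,jw,kx] rk=7  ker:jk,jm,jn,kl,km,kn,kw,lm,ln,lw,mn,mw,mx,nw,nx,wx
∂2: piv[bjm,bkm,bkn,bmn,jkl,jkn,jlm,jln,jlw,jmn,jmw,jnw,klw,kmx,kwx,nwx] rk=16  ker:klm,kln,kmn,kmw,knw,lmn,lmw,lnw,mwx
∂3: piv[bkmn,jkln,jlnw,klnw] rk=4
rk∂_2=16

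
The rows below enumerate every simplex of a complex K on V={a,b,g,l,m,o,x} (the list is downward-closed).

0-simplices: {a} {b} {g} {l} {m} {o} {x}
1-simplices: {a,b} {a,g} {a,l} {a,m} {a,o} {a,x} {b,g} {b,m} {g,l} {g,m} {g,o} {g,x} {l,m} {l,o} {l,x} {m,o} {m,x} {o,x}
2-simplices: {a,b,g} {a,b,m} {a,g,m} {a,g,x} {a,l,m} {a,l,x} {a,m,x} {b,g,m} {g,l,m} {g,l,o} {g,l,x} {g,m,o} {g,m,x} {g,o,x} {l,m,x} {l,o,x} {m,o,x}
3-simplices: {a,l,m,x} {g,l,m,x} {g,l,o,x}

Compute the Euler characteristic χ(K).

n_0=7 n_1=18 n_2=17 n_3=3
χ=+7−18+17−3=3

χ(K)=3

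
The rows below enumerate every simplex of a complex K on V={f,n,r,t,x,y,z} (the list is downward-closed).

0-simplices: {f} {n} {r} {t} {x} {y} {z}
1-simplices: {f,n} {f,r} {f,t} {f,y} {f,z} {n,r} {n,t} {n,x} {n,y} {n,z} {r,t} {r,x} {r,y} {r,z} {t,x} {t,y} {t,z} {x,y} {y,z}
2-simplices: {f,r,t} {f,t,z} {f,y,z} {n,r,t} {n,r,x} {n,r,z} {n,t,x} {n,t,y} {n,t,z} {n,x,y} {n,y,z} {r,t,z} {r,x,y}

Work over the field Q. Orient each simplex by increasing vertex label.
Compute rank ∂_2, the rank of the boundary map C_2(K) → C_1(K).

n_0=7 n_1=19 n_2=13  [Q]
∂1: piv[fn,fr,ft,fy,fz,nx] rk=6  ker:nr,nt,ny,nz,rt,rx,ry,rz,tx,ty,tz,xy,yz
∂2: piv[frt,ftz,fyz,nrt,nrx,nrz,ntx,nty,ntz,nxy,nyz,rxy] rk=12  ker:rtz
rk∂_2=12

rank∂_2=12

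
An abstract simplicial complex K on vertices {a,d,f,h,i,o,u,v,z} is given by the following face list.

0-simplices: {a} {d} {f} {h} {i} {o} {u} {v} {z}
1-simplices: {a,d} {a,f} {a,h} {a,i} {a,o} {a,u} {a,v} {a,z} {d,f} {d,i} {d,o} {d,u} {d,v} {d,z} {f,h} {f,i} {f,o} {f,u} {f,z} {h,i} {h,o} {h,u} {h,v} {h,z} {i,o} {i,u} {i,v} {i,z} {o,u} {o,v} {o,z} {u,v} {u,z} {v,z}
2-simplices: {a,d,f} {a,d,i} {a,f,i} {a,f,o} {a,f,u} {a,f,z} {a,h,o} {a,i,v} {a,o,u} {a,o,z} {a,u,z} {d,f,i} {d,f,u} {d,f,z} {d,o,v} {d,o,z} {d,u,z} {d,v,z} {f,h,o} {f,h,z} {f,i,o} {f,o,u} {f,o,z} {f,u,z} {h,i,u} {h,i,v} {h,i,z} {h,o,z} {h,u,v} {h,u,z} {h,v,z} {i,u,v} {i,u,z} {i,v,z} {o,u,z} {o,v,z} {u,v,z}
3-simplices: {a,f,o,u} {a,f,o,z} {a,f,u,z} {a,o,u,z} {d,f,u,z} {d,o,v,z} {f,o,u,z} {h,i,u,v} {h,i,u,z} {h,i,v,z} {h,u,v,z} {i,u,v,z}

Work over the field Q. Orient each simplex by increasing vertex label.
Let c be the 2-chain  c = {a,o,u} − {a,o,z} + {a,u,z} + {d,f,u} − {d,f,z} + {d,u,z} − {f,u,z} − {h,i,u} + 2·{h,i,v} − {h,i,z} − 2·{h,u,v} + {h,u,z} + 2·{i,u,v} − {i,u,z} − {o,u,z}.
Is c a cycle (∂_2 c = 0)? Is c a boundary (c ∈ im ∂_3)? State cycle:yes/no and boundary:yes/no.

cycle:yes boundary:yes

n_0=9 n_1=34 n_2=37 n_3=12  [Q]
∂1: piv[ad,af,ah,ai,ao,au,av,az] rk=8  ker:df,di,do,du,dv,dz,fh,fi,fo,fu,fz,hi,ho,hu,hv,hz,io,iu,iv,iz,ou,ov,oz,uv,uz,vz
∂2: piv[adf,adi,afi,afo,afu,afz,aho,aiv,aou,aoz,auz,dfu,dfz,dov,doz,dvz,fho,fhz,fio,hiu,hiv,hiz,huv,huz,hvz] rk=25  ker:dfi,duz,fou,foz,fuz,hoz,iuv,iuz,ivz,ouz,ovz,uvz
∂3: piv[afou,afoz,afuz,aouz,dfuz,dovz,hiuv,hiuz,hivz,huvz] rk=10  ker:fouz,iuvz
∂2c = 0
c vs im∂3: reduces to 0 ⇒ boundary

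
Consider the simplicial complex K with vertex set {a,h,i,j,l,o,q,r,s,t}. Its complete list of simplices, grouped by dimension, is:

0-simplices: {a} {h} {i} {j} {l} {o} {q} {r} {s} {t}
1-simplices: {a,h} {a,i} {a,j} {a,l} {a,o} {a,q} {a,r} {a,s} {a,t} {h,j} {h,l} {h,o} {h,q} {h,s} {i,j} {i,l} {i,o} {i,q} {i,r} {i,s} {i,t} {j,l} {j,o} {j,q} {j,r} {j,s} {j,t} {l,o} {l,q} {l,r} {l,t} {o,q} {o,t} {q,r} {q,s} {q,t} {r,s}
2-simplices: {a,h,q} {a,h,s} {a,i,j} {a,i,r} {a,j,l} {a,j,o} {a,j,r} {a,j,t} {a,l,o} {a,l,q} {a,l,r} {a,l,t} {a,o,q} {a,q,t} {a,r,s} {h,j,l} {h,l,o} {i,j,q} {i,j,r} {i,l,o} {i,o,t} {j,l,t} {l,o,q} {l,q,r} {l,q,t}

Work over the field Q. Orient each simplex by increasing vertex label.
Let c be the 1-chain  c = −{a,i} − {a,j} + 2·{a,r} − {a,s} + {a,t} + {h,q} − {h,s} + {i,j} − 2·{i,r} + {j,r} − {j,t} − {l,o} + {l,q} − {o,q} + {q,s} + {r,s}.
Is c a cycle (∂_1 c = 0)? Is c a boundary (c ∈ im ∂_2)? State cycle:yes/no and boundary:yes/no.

cycle:yes boundary:no

n_0=10 n_1=37 n_2=25  [Q]
∂1: piv[ah,ai,aj,al,ao,aq,ar,as,at] rk=9  ker:hj,hl,ho,hq,hs,ij,il,io,iq,ir,is,it,jl,jo,jq,jr,js,jt,lo,lq,lr,lt,oq,ot,qr,qs,qt,rs
∂2: piv[ahq,ahs,aij,air,ajl,ajo,ajr,ajt,alo,alq,alr,alt,aoq,aqt,ars,hjl,hlo,ijq,ilo,iot,lqr] rk=21  ker:ijr,jlt,loq,lqt
∂1c = 0
c vs im∂2: residual ≠ 0 ⇒ not boundary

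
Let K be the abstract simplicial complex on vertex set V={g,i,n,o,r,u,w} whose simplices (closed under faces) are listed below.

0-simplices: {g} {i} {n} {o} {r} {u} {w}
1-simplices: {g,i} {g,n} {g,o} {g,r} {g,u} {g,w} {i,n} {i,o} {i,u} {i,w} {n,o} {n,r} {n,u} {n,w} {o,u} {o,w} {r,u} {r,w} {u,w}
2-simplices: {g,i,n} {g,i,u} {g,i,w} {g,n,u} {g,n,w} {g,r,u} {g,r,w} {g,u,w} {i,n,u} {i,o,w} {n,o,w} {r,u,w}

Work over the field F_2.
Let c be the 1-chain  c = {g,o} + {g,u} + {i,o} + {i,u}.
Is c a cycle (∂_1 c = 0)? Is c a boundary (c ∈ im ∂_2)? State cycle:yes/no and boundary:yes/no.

cycle:yes boundary:no

n_0=7 n_1=19 n_2=12  [Z2]
∂1: piv[gi,gn,go,gr,gu,gw] rk=6  ker:in,io,iu,iw,no,nr,nu,nw,ou,ow,ru,rw,uw
∂2: piv[gin,giu,giw,gnu,gnw,gru,grw,guw,iow,now] rk=10  ker:inu,ruw
∂1c = 0
c vs im∂2: residual ≠ 0 ⇒ not boundary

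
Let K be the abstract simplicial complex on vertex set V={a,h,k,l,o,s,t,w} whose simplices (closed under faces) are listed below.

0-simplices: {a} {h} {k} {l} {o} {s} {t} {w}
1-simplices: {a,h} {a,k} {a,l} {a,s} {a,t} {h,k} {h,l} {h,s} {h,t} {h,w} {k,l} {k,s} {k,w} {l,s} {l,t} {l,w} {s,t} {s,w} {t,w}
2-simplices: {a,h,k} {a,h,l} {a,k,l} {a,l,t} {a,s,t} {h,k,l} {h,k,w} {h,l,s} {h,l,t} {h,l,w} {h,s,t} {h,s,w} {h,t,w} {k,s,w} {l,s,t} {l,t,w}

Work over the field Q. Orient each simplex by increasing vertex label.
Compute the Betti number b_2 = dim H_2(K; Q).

b_2=3

n_0=8 n_1=19 n_2=16  [Q]
∂1: piv[ah,ak,al,as,at,hw] rk=6  ker:hk,hl,hs,ht,kl,ks,kw,ls,lt,lw,st,sw,tw
∂2: piv[ahk,ahl,akl,alt,ast,hkw,hls,hlt,hlw,hst,hsw,htw,ksw] rk=13  ker:hkl,lst,ltw
b_2=(16−13)−0=3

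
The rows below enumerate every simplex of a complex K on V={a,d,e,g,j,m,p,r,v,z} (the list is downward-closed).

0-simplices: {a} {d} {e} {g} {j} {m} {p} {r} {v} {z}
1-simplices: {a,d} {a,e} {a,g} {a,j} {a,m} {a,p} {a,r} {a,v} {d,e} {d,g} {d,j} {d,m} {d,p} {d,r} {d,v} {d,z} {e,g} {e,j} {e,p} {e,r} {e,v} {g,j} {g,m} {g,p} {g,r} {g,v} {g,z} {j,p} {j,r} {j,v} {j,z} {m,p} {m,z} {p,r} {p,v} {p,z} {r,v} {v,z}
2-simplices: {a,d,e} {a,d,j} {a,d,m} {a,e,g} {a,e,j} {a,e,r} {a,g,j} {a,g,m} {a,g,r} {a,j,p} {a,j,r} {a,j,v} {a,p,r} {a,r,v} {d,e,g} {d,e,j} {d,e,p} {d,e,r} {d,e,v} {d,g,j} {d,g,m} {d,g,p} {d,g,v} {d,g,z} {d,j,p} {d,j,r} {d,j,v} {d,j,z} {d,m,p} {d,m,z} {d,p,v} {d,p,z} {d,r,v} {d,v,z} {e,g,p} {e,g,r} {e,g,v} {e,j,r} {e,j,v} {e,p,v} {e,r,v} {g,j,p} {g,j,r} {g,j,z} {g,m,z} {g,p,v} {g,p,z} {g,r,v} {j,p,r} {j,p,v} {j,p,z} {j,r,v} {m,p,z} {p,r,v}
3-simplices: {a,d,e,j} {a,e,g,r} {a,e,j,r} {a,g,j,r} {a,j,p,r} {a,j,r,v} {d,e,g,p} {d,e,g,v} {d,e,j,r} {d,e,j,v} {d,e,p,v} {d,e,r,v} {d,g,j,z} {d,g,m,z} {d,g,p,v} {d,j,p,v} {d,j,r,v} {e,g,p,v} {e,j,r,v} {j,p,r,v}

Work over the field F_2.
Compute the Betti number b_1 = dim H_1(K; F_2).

b_1=0

n_0=10 n_1=38 n_2=54 n_3=20  [Z2]
∂1: piv[ad,ae,ag,aj,am,ap,ar,av,dz] rk=9  ker:de,dg,dj,dm,dp,dr,dv,eg,ej,ep,er,ev,gj,gm,gp,gr,gv,gz,jp,jr,jv,jz,mp,mz,pr,pv,pz,rv,vz
∂2: piv[ade,adj,adm,aeg,aej,aer,agj,agm,agr,ajp,ajr,ajv,apr,arv,deg,dep,der,dev,dgp,dgv,dgz,djp,djv,djz,dmp,dmz,dpv,dpz,dvz] rk=29  ker:dej,dgj,dgm,djr,drv,egp,egr,egv,ejr,ejv,epv,erv,gjp,gjr,gjz,gmz,gpv,gpz,grv,jpr,jpv,jpz,jrv,mpz,prv
∂3: piv[adej,aegr,aejr,agjr,ajpr,ajrv,degp,degv,dejr,dejv,depv,derv,dgjz,dgmz,dgpv,djpv,djrv,jprv] rk=18  ker:egpv,ejrv
b_1=(38−9)−29=0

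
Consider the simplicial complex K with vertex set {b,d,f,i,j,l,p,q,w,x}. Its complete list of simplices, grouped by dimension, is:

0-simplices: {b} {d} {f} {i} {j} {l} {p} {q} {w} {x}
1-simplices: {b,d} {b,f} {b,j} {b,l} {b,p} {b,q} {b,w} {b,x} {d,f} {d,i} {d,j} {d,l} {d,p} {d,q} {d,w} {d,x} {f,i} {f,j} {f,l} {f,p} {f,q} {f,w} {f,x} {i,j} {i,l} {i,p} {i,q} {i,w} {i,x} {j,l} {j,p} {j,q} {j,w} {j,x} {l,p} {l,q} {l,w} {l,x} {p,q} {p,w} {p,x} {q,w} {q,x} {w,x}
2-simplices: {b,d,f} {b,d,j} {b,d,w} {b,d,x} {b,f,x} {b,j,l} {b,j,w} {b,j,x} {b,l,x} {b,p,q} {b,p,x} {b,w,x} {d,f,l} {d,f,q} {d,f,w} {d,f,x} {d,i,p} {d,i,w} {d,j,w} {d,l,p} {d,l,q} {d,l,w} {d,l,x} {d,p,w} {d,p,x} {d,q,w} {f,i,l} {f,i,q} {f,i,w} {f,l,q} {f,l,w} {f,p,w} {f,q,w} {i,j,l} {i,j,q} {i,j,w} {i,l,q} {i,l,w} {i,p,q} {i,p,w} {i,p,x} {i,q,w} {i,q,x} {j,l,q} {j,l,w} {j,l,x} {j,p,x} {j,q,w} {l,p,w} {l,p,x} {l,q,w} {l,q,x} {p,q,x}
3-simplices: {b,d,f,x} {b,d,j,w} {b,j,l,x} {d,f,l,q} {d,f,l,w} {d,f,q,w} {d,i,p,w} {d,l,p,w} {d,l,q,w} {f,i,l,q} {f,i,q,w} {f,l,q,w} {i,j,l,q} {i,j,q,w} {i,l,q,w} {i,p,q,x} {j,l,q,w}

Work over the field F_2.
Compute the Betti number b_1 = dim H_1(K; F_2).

n_0=10 n_1=44 n_2=53 n_3=17  [Z2]
∂1: piv[bd,bf,bj,bl,bp,bq,bw,bx,di] rk=9  ker:df,dj,dl,dp,dq,dw,dx,fi,fj,fl,fp,fq,fw,fx,ij,il,ip,iq,iw,ix,jl,jp,jq,jw,jx,lp,lq,lw,lx,pq,pw,px,qw,qx,wx
∂2: piv[bdf,bdj,bdw,bdx,bfx,bjl,bjw,bjx,blx,bpq,bpx,bwx,dfl,dfq,dfw,dip,diw,dlp,dlq,dlw,dlx,dpw,dpx,dqw,fil,fiq,fiw,fpw,ijl,ijq,ipq,ipx,iqx,jpx] rk=34  ker:dfx,djw,flq,flw,fqw,ijw,ilq,ilw,ipw,iqw,jlq,jlw,jlx,jqw,lpw,lpx,lqw,lqx,pqx
∂3: piv[bdfx,bdjw,bjlx,dflq,dflw,dfqw,dipw,dlpw,dlqw,filq,fiqw,ijlq,ijqw,ilqw,ipqx,jlqw] rk=16  ker:flqw
b_1=(44−9)−34=1

b_1=1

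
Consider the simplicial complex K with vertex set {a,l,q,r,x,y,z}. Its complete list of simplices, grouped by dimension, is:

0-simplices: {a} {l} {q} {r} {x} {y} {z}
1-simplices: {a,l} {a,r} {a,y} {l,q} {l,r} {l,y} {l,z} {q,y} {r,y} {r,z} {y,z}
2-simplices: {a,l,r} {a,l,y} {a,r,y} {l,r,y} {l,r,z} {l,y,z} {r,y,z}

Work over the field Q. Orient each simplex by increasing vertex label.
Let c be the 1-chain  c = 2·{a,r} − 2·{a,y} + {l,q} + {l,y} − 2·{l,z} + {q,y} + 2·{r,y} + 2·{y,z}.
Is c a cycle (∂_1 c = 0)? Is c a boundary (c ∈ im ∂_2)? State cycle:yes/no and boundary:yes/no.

cycle:yes boundary:no

n_0=7 n_1=11 n_2=7  [Q]
∂1: piv[al,ar,ay,lq,lz] rk=5  ker:lr,ly,qy,ry,rz,yz
∂2: piv[alr,aly,ary,lrz,lyz] rk=5  ker:lry,ryz
∂1c = 0
c vs im∂2: residual ≠ 0 ⇒ not boundary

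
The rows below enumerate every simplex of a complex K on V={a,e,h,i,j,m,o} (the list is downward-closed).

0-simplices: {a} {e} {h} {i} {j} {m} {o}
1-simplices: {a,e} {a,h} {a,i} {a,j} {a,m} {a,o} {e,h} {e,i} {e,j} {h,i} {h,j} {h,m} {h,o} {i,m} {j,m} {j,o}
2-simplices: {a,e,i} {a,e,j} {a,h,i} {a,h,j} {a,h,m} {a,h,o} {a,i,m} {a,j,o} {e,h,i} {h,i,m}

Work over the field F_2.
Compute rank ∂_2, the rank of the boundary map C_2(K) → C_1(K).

n_0=7 n_1=16 n_2=10  [Z2]
∂1: piv[ae,ah,ai,aj,am,ao] rk=6  ker:eh,ei,ej,hi,hj,hm,ho,im,jm,jo
∂2: piv[aei,aej,ahi,ahj,ahm,aho,aim,ajo,ehi] rk=9  ker:him
rk∂_2=9

rank∂_2=9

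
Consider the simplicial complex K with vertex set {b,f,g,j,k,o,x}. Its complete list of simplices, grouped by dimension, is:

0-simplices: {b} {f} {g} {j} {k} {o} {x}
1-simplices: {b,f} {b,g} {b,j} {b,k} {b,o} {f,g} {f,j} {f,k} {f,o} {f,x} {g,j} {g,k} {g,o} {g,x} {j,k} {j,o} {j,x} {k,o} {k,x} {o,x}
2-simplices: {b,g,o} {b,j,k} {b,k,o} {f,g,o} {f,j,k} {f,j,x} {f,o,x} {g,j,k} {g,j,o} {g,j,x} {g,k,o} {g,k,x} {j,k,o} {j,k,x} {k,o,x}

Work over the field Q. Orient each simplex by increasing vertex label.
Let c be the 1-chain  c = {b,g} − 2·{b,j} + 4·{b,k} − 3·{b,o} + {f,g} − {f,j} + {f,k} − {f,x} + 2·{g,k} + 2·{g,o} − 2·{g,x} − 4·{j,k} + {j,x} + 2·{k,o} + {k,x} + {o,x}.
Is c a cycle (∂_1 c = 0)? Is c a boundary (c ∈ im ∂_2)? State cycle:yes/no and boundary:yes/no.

n_0=7 n_1=20 n_2=15  [Q]
∂1: piv[bf,bg,bj,bk,bo,fx] rk=6  ker:fg,fj,fk,fo,gj,gk,go,gx,jk,jo,jx,ko,kx,ox
∂2: piv[bgo,bjk,bko,fgo,fjk,fjx,fox,gjk,gjo,gjx,gko,gkx,kox] rk=13  ker:jko,jkx
∂1c = 0
c vs im∂2: reduces to 0 ⇒ boundary

cycle:yes boundary:yes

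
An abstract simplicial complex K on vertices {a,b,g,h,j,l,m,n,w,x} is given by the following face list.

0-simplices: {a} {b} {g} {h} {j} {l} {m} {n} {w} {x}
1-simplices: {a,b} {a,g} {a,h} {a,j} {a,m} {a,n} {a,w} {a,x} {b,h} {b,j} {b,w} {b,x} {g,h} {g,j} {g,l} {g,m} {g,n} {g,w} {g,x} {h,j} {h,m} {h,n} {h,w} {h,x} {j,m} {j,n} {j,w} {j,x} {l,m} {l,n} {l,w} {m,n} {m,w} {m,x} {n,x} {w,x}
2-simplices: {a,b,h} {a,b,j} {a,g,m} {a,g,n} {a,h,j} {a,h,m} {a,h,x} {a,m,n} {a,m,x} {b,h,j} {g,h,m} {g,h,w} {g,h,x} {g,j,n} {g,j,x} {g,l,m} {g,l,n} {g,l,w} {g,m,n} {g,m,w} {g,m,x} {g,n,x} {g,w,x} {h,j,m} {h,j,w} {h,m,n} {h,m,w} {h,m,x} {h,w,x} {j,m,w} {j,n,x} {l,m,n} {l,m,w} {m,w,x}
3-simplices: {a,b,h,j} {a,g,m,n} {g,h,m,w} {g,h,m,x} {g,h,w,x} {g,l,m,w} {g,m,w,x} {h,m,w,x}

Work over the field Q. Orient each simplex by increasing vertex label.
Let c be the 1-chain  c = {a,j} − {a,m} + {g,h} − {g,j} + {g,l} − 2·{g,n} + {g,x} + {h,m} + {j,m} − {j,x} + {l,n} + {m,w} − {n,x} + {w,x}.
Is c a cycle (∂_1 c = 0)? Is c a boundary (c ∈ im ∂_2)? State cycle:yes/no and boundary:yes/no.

cycle:yes boundary:yes

n_0=10 n_1=36 n_2=34 n_3=8  [Q]
∂1: piv[ab,ag,ah,aj,am,an,aw,ax,gl] rk=9  ker:bh,bj,bw,bx,gh,gj,gm,gn,gw,gx,hj,hm,hn,hw,hx,jm,jn,jw,jx,lm,ln,lw,mn,mw,mx,nx,wx
∂2: piv[abh,abj,agm,agn,ahj,ahm,ahx,amn,amx,ghm,ghw,ghx,gjn,gjx,glm,gln,glw,gmw,gnx,gwx,hjm,hjw,hmn] rk=23  ker:bhj,gmn,gmx,hmw,hmx,hwx,jmw,jnx,lmn,lmw,mwx
∂3: piv[abhj,agmn,ghmw,ghmx,ghwx,glmw,gmwx] rk=7  ker:hmwx
∂1c = 0
c vs im∂2: reduces to 0 ⇒ boundary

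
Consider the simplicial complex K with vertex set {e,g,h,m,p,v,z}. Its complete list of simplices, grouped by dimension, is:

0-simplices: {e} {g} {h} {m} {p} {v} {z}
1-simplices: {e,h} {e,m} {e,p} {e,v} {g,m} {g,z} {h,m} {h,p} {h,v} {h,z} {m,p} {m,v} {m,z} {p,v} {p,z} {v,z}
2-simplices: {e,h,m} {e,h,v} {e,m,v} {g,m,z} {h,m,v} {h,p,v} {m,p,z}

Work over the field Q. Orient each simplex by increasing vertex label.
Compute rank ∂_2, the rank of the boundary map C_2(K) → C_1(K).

n_0=7 n_1=16 n_2=7  [Q]
∂1: piv[eh,em,ep,ev,gm,gz] rk=6  ker:hm,hp,hv,hz,mp,mv,mz,pv,pz,vz
∂2: piv[ehm,ehv,emv,gmz,hpv,mpz] rk=6  ker:hmv
rk∂_2=6

rank∂_2=6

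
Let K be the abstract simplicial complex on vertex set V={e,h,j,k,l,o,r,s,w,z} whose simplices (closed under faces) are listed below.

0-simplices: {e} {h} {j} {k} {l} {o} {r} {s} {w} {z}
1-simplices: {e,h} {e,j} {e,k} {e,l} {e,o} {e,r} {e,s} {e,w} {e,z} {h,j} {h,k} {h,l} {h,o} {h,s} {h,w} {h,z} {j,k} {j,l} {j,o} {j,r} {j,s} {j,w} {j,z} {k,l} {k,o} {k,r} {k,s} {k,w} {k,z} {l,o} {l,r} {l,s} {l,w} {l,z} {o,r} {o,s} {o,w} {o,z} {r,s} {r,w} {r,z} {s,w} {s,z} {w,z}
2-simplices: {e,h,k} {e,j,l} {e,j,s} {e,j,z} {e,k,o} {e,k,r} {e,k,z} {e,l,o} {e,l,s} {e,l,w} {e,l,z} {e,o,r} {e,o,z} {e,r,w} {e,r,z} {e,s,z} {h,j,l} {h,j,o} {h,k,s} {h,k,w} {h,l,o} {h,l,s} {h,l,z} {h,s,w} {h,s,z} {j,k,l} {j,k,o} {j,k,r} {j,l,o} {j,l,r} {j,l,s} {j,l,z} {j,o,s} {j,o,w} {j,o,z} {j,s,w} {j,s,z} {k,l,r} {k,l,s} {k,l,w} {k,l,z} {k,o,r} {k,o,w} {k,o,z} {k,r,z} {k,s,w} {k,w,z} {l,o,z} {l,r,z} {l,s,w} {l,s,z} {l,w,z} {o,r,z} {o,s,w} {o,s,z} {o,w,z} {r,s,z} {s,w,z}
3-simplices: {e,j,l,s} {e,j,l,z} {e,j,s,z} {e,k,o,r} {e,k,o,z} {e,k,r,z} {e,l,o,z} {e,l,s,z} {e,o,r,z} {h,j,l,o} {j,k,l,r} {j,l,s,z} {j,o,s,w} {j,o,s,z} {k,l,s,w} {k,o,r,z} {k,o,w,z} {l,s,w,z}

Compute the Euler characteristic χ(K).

χ(K)=6

n_0=10 n_1=44 n_2=58 n_3=18
χ=+10−44+58−18=6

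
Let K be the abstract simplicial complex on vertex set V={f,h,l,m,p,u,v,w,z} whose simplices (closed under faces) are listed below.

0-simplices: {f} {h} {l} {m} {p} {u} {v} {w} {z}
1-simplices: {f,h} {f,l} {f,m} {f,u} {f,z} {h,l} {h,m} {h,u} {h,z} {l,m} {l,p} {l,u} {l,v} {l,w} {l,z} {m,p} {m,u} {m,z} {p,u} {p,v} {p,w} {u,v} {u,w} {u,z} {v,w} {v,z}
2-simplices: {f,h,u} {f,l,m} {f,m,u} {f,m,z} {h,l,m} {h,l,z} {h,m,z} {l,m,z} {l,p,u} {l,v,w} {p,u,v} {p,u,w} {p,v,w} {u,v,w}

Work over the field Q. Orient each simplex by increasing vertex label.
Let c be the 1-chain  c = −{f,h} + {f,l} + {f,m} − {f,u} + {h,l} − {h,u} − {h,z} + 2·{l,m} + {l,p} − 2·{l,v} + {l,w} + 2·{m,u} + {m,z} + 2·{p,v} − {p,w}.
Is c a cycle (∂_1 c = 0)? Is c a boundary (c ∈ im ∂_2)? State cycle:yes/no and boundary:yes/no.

cycle:yes boundary:no

n_0=9 n_1=26 n_2=14  [Q]
∂1: piv[fh,fl,fm,fu,fz,lp,lv,lw] rk=8  ker:hl,hm,hu,hz,lm,lu,lz,mp,mu,mz,pu,pv,pw,uv,uw,uz,vw,vz
∂2: piv[fhu,flm,fmu,fmz,hlm,hlz,hmz,lpu,lvw,puv,puw,pvw] rk=12  ker:lmz,uvw
∂1c = 0
c vs im∂2: residual ≠ 0 ⇒ not boundary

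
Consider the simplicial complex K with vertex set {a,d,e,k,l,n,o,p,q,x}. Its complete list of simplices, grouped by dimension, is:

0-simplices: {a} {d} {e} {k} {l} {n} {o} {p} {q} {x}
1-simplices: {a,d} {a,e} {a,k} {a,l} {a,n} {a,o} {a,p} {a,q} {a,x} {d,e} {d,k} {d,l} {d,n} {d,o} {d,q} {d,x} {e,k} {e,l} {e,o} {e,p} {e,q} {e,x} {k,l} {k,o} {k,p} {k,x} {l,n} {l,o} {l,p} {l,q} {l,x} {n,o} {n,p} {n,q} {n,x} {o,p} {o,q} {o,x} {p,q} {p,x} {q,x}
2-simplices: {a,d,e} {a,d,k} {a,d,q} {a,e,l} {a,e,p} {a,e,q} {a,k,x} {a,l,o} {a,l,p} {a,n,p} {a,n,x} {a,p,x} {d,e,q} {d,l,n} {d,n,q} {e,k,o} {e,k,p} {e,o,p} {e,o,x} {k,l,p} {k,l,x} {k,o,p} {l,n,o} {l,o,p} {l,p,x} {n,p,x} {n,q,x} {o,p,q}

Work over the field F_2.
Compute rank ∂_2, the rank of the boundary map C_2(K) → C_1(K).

n_0=10 n_1=41 n_2=28  [Z2]
∂1: piv[ad,ae,ak,al,an,ao,ap,aq,ax] rk=9  ker:de,dk,dl,dn,do,dq,dx,ek,el,eo,ep,eq,ex,kl,ko,kp,kx,ln,lo,lp,lq,lx,no,np,nq,nx,op,oq,ox,pq,px,qx
∂2: piv[ade,adk,adq,ael,aep,aeq,akx,alo,alp,anp,anx,apx,dln,dnq,eko,ekp,eop,eox,klp,klx,lno,lop,lpx,nqx,opq] rk=25  ker:deq,kop,npx
rk∂_2=25

rank∂_2=25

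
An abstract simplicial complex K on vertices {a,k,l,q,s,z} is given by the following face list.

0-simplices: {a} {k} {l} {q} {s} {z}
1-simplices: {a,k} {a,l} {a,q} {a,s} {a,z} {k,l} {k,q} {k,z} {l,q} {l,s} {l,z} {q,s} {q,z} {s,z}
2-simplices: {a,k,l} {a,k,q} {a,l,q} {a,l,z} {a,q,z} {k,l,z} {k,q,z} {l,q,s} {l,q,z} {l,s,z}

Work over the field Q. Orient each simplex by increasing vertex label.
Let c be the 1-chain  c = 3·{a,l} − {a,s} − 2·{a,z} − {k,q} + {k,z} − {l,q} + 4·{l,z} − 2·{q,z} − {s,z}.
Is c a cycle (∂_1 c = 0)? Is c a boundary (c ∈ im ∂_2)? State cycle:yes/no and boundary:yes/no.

cycle:yes boundary:no

n_0=6 n_1=14 n_2=10  [Q]
∂1: piv[ak,al,aq,as,az] rk=5  ker:kl,kq,kz,lq,ls,lz,qs,qz,sz
∂2: piv[akl,akq,alq,alz,aqz,klz,lqs,lsz] rk=8  ker:kqz,lqz
∂1c = 0
c vs im∂2: residual ≠ 0 ⇒ not boundary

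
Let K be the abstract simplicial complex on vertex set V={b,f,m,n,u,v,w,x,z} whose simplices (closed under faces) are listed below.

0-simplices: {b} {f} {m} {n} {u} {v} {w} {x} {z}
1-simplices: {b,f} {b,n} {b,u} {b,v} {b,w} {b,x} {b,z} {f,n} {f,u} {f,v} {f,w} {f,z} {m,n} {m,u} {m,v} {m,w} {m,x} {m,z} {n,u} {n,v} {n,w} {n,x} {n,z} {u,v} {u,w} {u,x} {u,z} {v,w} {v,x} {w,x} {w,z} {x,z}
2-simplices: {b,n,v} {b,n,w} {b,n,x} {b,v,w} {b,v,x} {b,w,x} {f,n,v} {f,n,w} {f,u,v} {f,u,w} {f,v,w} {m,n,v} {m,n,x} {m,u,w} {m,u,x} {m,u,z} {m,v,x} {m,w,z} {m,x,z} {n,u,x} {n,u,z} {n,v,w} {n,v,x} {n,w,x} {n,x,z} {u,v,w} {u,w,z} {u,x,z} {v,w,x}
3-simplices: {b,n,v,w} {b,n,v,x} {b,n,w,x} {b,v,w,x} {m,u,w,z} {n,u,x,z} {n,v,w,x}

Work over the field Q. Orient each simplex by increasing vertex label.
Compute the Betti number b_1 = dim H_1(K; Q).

n_0=9 n_1=32 n_2=29 n_3=7  [Q]
∂1: piv[bf,bn,bu,bv,bw,bx,bz,mn] rk=8  ker:fn,fu,fv,fw,fz,mu,mv,mw,mx,mz,nu,nv,nw,nx,nz,uv,uw,ux,uz,vw,vx,wx,wz,xz
∂2: piv[bnv,bnw,bnx,bvw,bvx,bwx,fnv,fnw,fuv,fuw,mnv,mnx,muw,mux,muz,mwz,mxz,nux,nuz] rk=19  ker:fvw,mvx,nvw,nvx,nwx,nxz,uvw,uwz,uxz,vwx
∂3: piv[bnvw,bnvx,bnwx,bvwx,muwz,nuxz] rk=6  ker:nvwx
b_1=(32−8)−19=5

b_1=5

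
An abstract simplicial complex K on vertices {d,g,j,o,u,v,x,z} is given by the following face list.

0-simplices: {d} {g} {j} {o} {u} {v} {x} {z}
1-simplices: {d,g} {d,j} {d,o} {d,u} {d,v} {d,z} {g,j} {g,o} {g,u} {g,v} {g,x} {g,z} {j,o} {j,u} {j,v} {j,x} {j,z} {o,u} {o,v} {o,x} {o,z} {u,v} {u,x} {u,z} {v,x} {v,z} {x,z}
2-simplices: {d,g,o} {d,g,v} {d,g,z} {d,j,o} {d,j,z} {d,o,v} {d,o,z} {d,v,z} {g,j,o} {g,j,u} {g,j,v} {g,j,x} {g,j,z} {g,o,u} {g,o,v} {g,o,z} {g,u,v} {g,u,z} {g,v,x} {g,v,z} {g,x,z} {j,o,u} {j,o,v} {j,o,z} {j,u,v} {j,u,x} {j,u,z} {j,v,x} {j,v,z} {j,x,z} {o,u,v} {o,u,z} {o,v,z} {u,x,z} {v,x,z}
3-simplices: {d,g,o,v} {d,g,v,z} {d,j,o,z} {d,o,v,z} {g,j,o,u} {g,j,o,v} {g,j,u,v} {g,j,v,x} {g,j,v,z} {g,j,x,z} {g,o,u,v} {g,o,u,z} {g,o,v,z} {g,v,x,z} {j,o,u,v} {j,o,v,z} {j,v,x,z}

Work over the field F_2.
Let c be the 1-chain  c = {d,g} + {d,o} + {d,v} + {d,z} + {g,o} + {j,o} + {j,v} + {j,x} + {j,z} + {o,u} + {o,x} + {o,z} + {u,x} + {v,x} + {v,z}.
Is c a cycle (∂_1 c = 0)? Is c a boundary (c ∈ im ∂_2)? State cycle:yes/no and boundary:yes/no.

n_0=8 n_1=27 n_2=35 n_3=17  [Z2]
∂1: piv[dg,dj,do,du,dv,dz,gx] rk=7  ker:gj,go,gu,gv,gz,jo,ju,jv,jx,jz,ou,ov,ox,oz,uv,ux,uz,vx,vz,xz
∂2: piv[dgo,dgv,dgz,djo,djz,dov,doz,dvz,gjo,gju,gjv,gjx,gou,guv,guz,gvx,gxz,jux] rk=18  ker:gjz,gov,goz,gvz,jou,jov,joz,juv,juz,jvx,jvz,jxz,ouv,ouz,ovz,uxz,vxz
∂3: piv[dgov,dgvz,djoz,dovz,gjou,gjov,gjuv,gjvx,gjvz,gjxz,gouv,gouz,govz,gvxz,jovz] rk=15  ker:jouv,jvxz
∂1c = 0
c vs im∂2: residual ≠ 0 ⇒ not boundary

cycle:yes boundary:no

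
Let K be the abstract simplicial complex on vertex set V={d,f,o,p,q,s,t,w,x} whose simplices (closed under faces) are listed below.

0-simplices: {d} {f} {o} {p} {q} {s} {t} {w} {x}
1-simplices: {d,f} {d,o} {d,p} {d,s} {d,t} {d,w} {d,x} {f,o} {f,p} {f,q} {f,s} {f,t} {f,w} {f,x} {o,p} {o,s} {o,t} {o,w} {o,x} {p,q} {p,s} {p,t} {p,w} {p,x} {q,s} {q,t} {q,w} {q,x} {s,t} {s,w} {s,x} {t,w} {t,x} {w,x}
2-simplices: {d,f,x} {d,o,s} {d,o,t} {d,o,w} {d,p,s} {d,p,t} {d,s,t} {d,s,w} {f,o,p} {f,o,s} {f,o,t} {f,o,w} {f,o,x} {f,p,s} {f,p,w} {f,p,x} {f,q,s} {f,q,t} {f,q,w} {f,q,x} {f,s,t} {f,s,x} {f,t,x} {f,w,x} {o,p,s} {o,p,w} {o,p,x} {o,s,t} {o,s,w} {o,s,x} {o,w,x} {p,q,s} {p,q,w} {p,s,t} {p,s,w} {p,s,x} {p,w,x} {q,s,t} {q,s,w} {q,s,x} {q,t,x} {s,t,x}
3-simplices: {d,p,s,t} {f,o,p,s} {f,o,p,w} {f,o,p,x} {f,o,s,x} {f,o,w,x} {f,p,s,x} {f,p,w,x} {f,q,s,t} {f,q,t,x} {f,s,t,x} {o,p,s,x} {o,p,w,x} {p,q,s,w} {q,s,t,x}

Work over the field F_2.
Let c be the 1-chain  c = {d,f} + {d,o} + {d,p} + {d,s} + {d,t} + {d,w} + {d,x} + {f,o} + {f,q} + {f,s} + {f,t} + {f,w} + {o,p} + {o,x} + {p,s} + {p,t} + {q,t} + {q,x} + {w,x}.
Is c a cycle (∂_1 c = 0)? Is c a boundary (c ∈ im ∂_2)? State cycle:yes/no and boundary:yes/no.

n_0=9 n_1=34 n_2=42 n_3=15  [Z2]
∂1: piv[df,do,dp,ds,dt,dw,dx,fq] rk=8  ker:fo,fp,fs,ft,fw,fx,op,os,ot,ow,ox,pq,ps,pt,pw,px,qs,qt,qw,qx,st,sw,sx,tw,tx,wx
∂2: piv[dfx,dos,dot,dow,dps,dpt,dst,dsw,fop,fos,fot,fow,fox,fps,fpw,fpx,fqs,fqt,fqw,fqx,fsx,ftx,fwx,pqs] rk=24  ker:fst,ops,opw,opx,ost,osw,osx,owx,pqw,pst,psw,psx,pwx,qst,qsw,qsx,qtx,stx
∂3: piv[dpst,fops,fopw,fopx,fosx,fowx,fpsx,fpwx,fqst,fqtx,fstx,pqsw,qstx] rk=13  ker:opsx,opwx
∂1c = {d} + {q} + {s} + {w}

cycle:no boundary:no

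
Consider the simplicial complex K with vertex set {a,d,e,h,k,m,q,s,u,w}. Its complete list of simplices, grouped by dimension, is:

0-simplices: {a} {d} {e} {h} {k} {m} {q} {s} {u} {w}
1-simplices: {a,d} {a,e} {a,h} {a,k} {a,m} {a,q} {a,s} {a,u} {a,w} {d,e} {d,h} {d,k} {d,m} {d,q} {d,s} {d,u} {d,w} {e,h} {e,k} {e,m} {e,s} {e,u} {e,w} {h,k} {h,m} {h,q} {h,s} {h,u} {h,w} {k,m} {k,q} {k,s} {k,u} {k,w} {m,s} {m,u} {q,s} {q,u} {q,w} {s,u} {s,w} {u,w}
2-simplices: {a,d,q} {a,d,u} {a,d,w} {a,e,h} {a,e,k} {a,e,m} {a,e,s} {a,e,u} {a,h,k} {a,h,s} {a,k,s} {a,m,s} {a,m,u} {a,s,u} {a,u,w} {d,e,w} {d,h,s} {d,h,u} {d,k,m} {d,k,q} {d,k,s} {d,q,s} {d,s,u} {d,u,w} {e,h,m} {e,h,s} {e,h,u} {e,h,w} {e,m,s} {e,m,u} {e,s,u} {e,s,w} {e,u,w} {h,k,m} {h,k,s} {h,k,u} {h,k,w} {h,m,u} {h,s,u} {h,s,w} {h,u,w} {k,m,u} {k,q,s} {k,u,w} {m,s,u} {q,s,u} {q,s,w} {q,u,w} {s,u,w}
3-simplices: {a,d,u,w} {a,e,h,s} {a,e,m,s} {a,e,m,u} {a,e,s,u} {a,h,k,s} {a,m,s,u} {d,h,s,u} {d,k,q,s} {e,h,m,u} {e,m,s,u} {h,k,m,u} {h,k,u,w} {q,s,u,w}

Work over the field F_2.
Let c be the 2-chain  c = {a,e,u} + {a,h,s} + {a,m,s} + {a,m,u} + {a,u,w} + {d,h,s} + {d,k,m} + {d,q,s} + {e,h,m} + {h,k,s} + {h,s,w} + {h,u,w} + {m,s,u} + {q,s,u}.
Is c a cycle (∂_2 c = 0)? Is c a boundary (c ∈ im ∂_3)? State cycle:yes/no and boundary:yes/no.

cycle:no boundary:no

n_0=10 n_1=42 n_2=49 n_3=14  [Z2]
∂1: piv[ad,ae,ah,ak,am,aq,as,au,aw] rk=9  ker:de,dh,dk,dm,dq,ds,du,dw,eh,ek,em,es,eu,ew,hk,hm,hq,hs,hu,hw,km,kq,ks,ku,kw,ms,mu,qs,qu,qw,su,sw,uw
∂2: piv[adq,adu,adw,aeh,aek,aem,aes,aeu,ahk,ahs,aks,ams,amu,asu,auw,dew,dhs,dhu,dkm,dkq,dks,dqs,dsu,ehm,ehw,esw,euw,hkm,hku,hkw,qsu,qsw] rk=32  ker:duw,ehs,ehu,ems,emu,esu,hks,hmu,hsu,hsw,huw,kmu,kqs,kuw,msu,quw,suw
∂3: piv[aduw,aehs,aems,aemu,aesu,ahks,amsu,dhsu,dkqs,ehmu,hkmu,hkuw,qsuw] rk=13  ker:emsu
∂2c = {a,e} + {a,h} + {a,u} + {a,w} + {d,h} + {d,k} + {d,m} + {d,q} + {e,h} + {e,m} + {e,u} + {h,k} + {h,m} + {h,u} + {k,m} + {k,s} + {q,u} + {s,w}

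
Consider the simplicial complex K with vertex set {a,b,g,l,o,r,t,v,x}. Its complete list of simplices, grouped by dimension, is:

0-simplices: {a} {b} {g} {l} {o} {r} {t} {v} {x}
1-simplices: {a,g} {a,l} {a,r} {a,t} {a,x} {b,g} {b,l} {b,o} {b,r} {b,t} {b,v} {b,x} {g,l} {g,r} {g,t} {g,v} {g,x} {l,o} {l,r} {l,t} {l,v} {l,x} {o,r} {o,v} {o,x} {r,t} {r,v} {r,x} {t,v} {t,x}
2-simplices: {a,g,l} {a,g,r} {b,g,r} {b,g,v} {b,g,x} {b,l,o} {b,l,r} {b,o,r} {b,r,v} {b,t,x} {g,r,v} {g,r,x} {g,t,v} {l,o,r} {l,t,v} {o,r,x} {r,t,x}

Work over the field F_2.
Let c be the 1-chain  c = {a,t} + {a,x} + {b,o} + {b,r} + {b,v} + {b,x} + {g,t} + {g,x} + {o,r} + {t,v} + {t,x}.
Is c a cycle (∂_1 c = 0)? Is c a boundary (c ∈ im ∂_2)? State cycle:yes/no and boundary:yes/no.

cycle:yes boundary:no

n_0=9 n_1=30 n_2=17  [Z2]
∂1: piv[ag,al,ar,at,ax,bg,bo,bv] rk=8  ker:bl,br,bt,bx,gl,gr,gt,gv,gx,lo,lr,lt,lv,lx,or,ov,ox,rt,rv,rx,tv,tx
∂2: piv[agl,agr,bgr,bgv,bgx,blo,blr,bor,brv,btx,grx,gtv,ltv,orx,rtx] rk=15  ker:grv,lor
∂1c = 0
c vs im∂2: residual ≠ 0 ⇒ not boundary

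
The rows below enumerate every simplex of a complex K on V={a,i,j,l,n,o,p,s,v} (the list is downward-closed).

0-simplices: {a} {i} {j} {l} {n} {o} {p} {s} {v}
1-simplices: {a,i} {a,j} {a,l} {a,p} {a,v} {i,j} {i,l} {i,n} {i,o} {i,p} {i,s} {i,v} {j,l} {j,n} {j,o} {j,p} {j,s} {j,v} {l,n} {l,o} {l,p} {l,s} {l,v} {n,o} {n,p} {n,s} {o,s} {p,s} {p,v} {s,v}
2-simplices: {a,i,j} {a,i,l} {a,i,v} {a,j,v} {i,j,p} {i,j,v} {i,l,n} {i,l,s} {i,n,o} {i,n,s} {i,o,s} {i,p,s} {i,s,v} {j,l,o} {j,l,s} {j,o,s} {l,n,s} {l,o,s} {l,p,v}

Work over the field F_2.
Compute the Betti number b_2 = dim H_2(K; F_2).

n_0=9 n_1=30 n_2=19  [Z2]
∂1: piv[ai,aj,al,ap,av,in,io,is] rk=8  ker:ij,il,ip,iv,jl,jn,jo,jp,js,jv,ln,lo,lp,ls,lv,no,np,ns,os,ps,pv,sv
∂2: piv[aij,ail,aiv,ajv,ijp,iln,ils,ino,ins,ios,ips,isv,jlo,jls,jos,lpv] rk=16  ker:ijv,lns,los
b_2=(19−16)−0=3

b_2=3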